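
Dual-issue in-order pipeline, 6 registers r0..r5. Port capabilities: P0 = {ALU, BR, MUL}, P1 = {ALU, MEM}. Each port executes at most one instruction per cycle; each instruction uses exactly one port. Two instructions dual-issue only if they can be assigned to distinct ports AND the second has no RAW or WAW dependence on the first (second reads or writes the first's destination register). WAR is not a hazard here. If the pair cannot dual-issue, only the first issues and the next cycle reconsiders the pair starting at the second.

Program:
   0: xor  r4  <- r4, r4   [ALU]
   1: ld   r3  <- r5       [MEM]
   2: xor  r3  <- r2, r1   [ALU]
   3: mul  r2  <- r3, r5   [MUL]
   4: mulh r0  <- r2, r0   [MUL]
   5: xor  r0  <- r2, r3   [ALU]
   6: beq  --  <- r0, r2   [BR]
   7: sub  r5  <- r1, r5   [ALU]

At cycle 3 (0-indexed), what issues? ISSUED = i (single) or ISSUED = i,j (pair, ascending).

ISSUED = 4

c0: i0&i1 xor.ALU ld.MEM  pair
c1: i2 xor.ALU  RAW r3
c2: i3 mul.MUL  no-port MUL/MUL
c3: i4 mulh.MUL  WAW r0
c4: i5 xor.ALU  RAW r0
c5: i6&i7 beq.BR sub.ALU  pair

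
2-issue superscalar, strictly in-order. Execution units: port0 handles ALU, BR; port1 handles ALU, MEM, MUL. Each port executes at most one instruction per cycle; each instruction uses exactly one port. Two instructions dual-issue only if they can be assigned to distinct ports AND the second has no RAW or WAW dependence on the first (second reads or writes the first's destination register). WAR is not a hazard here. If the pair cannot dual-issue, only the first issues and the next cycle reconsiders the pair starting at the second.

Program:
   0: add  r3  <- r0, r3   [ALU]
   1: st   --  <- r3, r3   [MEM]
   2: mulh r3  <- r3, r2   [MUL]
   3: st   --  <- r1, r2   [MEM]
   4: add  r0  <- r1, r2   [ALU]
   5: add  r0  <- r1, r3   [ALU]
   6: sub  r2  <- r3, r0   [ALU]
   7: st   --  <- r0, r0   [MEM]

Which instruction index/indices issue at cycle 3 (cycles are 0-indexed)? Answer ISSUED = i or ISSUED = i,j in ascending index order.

ISSUED = 3,4

[0] i0  add  -- RAW r3
[1] i1  st  -- no-port MEM/MUL
[2] i2  mulh  -- no-port MUL/MEM
[3] i3/i4  st/add  -- 2-wide
[4] i5  add  -- RAW r0
[5] i6/i7  sub/st  -- 2-wide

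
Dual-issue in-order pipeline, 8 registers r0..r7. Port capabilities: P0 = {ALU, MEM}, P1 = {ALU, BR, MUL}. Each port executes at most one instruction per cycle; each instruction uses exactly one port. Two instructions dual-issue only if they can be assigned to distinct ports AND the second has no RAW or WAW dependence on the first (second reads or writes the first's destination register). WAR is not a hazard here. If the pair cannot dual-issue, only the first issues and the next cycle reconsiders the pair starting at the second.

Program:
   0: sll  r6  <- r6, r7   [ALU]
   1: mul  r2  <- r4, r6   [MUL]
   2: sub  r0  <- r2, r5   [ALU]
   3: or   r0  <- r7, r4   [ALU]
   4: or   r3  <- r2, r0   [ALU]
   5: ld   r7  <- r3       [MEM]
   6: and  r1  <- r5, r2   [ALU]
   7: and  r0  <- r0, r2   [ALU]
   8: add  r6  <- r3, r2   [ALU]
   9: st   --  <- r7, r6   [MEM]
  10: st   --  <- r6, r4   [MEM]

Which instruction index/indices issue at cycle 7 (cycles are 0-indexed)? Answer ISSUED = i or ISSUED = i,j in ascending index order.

ISSUED = 9

c0: i0 sll  RAW r6
c1: i1 mul  RAW r2
c2: i2 sub  WAW r0
c3: i3 or  RAW r0
c4: i4 or  RAW r3
c5: i5/i6 ld+and  2-wide
c6: i7/i8 and+add  2-wide
c7: i9 st  no-port MEM/MEM
c8: i10 st  tail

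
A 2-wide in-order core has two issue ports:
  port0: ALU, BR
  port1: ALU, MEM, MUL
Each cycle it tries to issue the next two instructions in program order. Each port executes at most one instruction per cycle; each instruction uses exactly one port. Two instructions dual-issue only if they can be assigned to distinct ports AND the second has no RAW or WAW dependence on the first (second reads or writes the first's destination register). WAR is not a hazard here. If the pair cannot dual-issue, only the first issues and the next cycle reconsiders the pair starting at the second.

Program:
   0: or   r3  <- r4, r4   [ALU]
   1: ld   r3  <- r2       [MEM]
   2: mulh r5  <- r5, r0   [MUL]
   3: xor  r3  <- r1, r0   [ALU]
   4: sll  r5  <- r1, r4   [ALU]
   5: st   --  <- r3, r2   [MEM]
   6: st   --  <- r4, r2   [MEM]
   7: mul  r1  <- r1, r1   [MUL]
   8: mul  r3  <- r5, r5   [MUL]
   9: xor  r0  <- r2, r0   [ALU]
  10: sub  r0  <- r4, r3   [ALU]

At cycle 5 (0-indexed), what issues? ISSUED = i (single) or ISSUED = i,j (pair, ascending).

ISSUED = 7

  cy0 -> i0 (or) WAW r3
  cy1 -> i1 (ld) no-port MEM/MUL
  cy2 -> i2/i3 (mulh;xor) 2-wide
  cy3 -> i4/i5 (sll;st) 2-wide
  cy4 -> i6 (st) no-port MEM/MUL
  cy5 -> i7 (mul) no-port MUL/MUL
  cy6 -> i8/i9 (mul;xor) 2-wide
  cy7 -> i10 (sub) tail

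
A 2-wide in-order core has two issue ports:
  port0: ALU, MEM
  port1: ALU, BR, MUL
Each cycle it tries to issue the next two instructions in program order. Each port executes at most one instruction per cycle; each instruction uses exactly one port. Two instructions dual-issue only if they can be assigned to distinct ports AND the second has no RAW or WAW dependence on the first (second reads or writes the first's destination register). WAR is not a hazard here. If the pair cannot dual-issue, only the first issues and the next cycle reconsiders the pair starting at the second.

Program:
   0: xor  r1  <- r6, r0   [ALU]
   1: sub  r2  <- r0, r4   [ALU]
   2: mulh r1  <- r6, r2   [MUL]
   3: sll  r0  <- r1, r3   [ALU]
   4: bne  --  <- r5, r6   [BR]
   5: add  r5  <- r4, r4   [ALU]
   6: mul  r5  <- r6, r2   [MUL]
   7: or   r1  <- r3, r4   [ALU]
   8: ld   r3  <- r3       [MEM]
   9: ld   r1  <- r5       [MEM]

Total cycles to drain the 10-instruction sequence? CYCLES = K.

CYCLES = 7

  cy0 -> i0/i1 (xor.ALU sub.ALU) pair
  cy1 -> i2 (mulh.MUL) RAW r1
  cy2 -> i3/i4 (sll.ALU bne.BR) pair
  cy3 -> i5 (add.ALU) WAW r5
  cy4 -> i6/i7 (mul.MUL or.ALU) pair
  cy5 -> i8 (ld.MEM) no-port MEM/MEM
  cy6 -> i9 (ld.MEM) tail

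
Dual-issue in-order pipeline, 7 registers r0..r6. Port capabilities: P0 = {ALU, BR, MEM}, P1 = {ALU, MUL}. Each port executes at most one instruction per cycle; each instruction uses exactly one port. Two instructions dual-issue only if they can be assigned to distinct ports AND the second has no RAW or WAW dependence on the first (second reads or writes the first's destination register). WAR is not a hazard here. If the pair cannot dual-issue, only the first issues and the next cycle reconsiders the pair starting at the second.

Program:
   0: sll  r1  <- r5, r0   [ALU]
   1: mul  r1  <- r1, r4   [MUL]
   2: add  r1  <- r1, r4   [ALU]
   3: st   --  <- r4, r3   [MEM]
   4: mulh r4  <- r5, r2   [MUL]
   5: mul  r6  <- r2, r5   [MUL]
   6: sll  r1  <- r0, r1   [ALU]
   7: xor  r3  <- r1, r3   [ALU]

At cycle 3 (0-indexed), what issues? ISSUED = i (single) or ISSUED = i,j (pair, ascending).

  cy0 -> i0 (sll) RAW+WAW r1
  cy1 -> i1 (mul) RAW+WAW r1
  cy2 -> i2,i3 (add st) dual
  cy3 -> i4 (mulh) no-port MUL/MUL
  cy4 -> i5,i6 (mul sll) dual
  cy5 -> i7 (xor) tail

ISSUED = 4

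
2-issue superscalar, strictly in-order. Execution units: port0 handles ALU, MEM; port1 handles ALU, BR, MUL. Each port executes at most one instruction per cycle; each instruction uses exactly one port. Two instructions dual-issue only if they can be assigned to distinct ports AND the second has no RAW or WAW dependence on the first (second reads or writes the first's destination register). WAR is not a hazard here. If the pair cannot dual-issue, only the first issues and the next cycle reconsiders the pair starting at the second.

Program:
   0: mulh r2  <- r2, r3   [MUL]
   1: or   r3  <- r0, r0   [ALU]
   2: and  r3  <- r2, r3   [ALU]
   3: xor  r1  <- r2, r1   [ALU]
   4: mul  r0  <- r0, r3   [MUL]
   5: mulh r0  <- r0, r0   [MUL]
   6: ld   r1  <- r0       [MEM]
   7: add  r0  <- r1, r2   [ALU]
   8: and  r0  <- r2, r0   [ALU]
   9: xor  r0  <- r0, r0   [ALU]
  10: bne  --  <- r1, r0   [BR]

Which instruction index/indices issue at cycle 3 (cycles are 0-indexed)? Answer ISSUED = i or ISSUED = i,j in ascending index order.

ISSUED = 5

0. mulh.MUL;or.ALU @i0+i1  | dual
1. and.ALU;xor.ALU @i2+i3  | dual
2. mul.MUL @i4  | no-port MUL/MUL
3. mulh.MUL @i5  | RAW r0
4. ld.MEM @i6  | RAW r1
5. add.ALU @i7  | RAW+WAW r0
6. and.ALU @i8  | RAW+WAW r0
7. xor.ALU @i9  | RAW r0
8. bne.BR @i10  | tail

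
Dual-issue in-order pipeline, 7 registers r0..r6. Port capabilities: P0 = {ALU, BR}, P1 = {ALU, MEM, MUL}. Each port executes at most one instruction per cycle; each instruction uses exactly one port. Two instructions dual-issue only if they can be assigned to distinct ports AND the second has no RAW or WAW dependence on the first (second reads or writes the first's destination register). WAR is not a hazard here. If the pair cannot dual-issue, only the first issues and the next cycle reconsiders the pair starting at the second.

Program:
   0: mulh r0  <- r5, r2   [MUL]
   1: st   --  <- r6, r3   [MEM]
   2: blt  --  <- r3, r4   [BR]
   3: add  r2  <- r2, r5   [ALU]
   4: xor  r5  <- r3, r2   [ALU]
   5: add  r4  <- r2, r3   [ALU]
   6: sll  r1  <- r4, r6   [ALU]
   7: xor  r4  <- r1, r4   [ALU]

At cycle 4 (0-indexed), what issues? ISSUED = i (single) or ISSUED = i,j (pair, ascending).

t=0 i0:mulh.MUL ; no-port MUL/MEM
t=1 i1&i2:st.MEM/blt.BR ; dual
t=2 i3:add.ALU ; RAW r2
t=3 i4&i5:xor.ALU/add.ALU ; dual
t=4 i6:sll.ALU ; RAW r1
t=5 i7:xor.ALU ; tail

ISSUED = 6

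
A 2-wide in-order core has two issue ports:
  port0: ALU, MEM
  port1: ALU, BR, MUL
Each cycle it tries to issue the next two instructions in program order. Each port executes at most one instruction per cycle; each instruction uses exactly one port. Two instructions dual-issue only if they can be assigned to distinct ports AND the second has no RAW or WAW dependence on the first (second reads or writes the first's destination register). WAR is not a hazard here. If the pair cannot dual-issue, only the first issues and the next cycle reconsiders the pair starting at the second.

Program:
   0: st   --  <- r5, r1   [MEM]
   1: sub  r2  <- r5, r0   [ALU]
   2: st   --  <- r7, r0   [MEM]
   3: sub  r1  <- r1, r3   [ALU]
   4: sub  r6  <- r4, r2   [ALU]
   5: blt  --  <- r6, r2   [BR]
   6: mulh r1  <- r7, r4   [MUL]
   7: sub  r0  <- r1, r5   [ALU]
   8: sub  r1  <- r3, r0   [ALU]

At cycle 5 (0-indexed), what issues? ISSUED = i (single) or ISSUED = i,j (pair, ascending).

c0: i0&i1 st+sub  pair
c1: i2&i3 st+sub  pair
c2: i4 sub  RAW r6
c3: i5 blt  no-port BR/MUL
c4: i6 mulh  RAW r1
c5: i7 sub  RAW r0
c6: i8 sub  tail

ISSUED = 7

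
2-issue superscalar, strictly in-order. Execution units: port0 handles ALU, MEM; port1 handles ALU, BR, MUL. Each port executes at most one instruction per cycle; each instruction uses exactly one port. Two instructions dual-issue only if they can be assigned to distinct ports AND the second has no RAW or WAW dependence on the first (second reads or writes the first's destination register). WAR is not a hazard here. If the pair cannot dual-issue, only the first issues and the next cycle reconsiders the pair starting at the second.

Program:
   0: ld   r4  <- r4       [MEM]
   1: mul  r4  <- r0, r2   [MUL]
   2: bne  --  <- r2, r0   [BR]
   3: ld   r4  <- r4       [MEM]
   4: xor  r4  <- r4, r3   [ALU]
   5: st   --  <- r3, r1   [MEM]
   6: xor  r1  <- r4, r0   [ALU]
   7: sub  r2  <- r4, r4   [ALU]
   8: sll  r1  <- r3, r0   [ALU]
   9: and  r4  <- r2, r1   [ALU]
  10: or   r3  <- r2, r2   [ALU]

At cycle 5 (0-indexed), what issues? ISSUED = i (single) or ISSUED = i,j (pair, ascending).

ISSUED = 8

#0 head=0: ld i0 WAW r4
#1 head=1: mul i1 no-port MUL/BR
#2 head=2: bne+ld i2+i3 pair
#3 head=4: xor+st i4+i5 pair
#4 head=6: xor+sub i6+i7 pair
#5 head=8: sll i8 RAW r1
#6 head=9: and+or i9+i10 pair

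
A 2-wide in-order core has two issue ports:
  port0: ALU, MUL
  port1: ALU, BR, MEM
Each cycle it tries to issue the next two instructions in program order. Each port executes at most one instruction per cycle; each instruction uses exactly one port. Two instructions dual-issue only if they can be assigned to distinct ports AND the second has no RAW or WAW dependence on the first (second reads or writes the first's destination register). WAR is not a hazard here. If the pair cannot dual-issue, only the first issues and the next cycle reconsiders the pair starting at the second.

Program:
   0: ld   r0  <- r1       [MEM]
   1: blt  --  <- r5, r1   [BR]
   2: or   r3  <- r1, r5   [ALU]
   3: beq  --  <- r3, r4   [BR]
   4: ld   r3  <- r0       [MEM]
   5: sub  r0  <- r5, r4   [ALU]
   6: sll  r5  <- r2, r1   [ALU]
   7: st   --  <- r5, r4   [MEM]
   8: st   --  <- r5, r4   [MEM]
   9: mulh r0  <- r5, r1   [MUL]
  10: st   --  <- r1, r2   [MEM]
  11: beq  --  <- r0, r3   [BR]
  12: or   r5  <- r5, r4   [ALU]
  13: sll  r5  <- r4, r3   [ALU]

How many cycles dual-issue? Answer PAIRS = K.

PAIRS = 4

t=0 i0:ld.MEM ; no-port MEM/BR
t=1 i1,i2:blt.BR or.ALU ; dual
t=2 i3:beq.BR ; no-port BR/MEM
t=3 i4,i5:ld.MEM sub.ALU ; dual
t=4 i6:sll.ALU ; RAW r5
t=5 i7:st.MEM ; no-port MEM/MEM
t=6 i8,i9:st.MEM mulh.MUL ; dual
t=7 i10:st.MEM ; no-port MEM/BR
t=8 i11,i12:beq.BR or.ALU ; dual
t=9 i13:sll.ALU ; tail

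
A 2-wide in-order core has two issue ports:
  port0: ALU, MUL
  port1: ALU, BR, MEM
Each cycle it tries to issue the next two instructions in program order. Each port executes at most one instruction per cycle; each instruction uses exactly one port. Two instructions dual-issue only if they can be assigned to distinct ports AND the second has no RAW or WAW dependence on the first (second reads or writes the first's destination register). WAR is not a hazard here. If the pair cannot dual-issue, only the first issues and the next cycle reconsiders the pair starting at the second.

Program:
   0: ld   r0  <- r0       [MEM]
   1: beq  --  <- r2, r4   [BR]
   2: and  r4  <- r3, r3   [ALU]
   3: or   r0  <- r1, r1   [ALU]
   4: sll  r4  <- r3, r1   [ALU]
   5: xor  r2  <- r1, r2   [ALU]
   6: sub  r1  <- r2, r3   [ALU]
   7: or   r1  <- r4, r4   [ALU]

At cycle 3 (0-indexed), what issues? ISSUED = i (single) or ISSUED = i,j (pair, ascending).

ISSUED = 5

t=0 i0:ld.MEM ; no-port MEM/BR
t=1 i1&i2:beq.BR;and.ALU ; 2-wide
t=2 i3&i4:or.ALU;sll.ALU ; 2-wide
t=3 i5:xor.ALU ; RAW r2
t=4 i6:sub.ALU ; WAW r1
t=5 i7:or.ALU ; tail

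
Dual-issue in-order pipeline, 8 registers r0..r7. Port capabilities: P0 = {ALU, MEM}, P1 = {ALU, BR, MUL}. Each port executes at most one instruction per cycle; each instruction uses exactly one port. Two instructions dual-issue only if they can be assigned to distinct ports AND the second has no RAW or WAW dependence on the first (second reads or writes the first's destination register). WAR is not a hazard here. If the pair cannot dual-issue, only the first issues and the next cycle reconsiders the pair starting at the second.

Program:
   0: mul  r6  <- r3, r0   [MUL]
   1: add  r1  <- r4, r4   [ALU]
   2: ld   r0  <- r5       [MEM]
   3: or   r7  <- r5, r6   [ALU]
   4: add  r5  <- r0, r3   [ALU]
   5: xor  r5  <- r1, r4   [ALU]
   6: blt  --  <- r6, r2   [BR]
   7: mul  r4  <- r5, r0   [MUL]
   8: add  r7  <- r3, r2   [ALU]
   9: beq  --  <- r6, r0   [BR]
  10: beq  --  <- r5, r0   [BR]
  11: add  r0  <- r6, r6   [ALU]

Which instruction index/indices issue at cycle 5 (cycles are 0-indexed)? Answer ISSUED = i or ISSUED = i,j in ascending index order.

  cy0 -> i0,i1 (mul.MUL/add.ALU) 2-wide
  cy1 -> i2,i3 (ld.MEM/or.ALU) 2-wide
  cy2 -> i4 (add.ALU) WAW r5
  cy3 -> i5,i6 (xor.ALU/blt.BR) 2-wide
  cy4 -> i7,i8 (mul.MUL/add.ALU) 2-wide
  cy5 -> i9 (beq.BR) no-port BR/BR
  cy6 -> i10,i11 (beq.BR/add.ALU) 2-wide

ISSUED = 9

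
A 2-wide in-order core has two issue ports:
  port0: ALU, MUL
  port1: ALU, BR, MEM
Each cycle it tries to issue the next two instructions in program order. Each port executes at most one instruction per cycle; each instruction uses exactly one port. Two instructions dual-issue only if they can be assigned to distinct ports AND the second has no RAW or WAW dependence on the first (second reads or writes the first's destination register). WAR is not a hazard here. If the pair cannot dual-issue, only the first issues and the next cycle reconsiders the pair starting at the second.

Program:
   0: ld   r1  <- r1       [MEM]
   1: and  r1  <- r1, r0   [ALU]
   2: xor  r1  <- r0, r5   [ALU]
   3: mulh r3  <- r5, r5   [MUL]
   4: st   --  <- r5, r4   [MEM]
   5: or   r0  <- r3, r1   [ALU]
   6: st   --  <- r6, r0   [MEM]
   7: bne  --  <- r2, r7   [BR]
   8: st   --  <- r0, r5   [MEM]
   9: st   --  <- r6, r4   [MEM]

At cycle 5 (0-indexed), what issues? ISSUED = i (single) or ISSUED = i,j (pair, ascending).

ISSUED = 7

[0] i0  ld  -- RAW+WAW r1
[1] i1  and  -- WAW r1
[2] i2&i3  xor;mulh  -- dual
[3] i4&i5  st;or  -- dual
[4] i6  st  -- no-port MEM/BR
[5] i7  bne  -- no-port BR/MEM
[6] i8  st  -- no-port MEM/MEM
[7] i9  st  -- tail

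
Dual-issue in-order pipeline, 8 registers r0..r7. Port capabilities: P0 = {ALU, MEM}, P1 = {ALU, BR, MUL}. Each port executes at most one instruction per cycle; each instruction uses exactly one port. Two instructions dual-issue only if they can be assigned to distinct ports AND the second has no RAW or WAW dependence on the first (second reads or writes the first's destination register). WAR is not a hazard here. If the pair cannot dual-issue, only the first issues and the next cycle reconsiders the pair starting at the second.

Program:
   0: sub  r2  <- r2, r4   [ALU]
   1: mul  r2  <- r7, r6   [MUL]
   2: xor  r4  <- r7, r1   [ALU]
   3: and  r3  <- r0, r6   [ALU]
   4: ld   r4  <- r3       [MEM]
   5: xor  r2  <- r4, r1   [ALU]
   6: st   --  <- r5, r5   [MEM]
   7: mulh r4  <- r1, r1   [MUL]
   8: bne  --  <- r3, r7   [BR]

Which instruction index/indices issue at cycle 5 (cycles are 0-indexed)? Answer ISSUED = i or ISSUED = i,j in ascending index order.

c0: i0 sub  WAW r2
c1: i1,i2 mul+xor  dual
c2: i3 and  RAW r3
c3: i4 ld  RAW r4
c4: i5,i6 xor+st  dual
c5: i7 mulh  no-port MUL/BR
c6: i8 bne  tail

ISSUED = 7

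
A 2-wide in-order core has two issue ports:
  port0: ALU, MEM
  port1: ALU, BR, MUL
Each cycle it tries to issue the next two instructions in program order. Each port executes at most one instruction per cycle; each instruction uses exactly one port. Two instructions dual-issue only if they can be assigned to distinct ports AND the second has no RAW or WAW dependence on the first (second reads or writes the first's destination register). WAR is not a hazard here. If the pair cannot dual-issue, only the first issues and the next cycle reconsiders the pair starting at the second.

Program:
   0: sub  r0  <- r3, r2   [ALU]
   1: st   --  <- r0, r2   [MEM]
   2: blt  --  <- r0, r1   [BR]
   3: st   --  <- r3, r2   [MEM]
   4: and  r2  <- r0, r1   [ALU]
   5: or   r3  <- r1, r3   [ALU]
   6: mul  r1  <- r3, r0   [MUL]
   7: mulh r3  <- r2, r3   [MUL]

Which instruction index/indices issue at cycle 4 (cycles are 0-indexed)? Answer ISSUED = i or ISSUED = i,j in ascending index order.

0. sub.ALU @i0  | RAW r0
1. st.MEM+blt.BR @i1,i2  | dual
2. st.MEM+and.ALU @i3,i4  | dual
3. or.ALU @i5  | RAW r3
4. mul.MUL @i6  | no-port MUL/MUL
5. mulh.MUL @i7  | tail

ISSUED = 6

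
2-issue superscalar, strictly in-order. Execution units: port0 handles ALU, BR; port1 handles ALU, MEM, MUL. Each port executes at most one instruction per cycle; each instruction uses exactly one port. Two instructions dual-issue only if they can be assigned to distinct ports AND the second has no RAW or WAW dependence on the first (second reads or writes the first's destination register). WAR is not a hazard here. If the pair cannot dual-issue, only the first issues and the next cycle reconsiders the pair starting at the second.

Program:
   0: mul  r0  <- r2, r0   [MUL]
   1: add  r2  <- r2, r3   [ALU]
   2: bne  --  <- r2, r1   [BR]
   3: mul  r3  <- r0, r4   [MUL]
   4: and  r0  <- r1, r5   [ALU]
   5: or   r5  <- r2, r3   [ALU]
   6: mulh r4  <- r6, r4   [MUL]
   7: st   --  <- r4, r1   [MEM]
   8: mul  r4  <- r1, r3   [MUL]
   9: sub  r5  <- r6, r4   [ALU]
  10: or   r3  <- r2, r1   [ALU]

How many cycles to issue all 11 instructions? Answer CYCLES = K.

CYCLES = 7

t=0 i0/i1:mul add ; pair
t=1 i2/i3:bne mul ; pair
t=2 i4/i5:and or ; pair
t=3 i6:mulh ; no-port MUL/MEM
t=4 i7:st ; no-port MEM/MUL
t=5 i8:mul ; RAW r4
t=6 i9/i10:sub or ; pair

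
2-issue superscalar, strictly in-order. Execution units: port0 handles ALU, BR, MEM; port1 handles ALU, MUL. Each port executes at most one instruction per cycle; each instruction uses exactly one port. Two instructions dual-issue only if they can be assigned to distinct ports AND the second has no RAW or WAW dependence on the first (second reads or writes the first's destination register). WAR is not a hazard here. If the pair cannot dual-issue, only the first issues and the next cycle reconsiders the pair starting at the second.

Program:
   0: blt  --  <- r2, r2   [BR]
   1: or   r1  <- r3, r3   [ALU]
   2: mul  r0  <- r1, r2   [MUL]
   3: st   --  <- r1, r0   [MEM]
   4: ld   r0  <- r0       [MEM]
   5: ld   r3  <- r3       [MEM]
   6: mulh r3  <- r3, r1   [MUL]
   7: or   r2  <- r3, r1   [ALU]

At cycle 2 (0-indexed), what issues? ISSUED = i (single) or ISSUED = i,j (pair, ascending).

ISSUED = 3

  cy0 -> i0/i1 (blt.BR/or.ALU) pair
  cy1 -> i2 (mul.MUL) RAW r0
  cy2 -> i3 (st.MEM) no-port MEM/MEM
  cy3 -> i4 (ld.MEM) no-port MEM/MEM
  cy4 -> i5 (ld.MEM) RAW+WAW r3
  cy5 -> i6 (mulh.MUL) RAW r3
  cy6 -> i7 (or.ALU) tail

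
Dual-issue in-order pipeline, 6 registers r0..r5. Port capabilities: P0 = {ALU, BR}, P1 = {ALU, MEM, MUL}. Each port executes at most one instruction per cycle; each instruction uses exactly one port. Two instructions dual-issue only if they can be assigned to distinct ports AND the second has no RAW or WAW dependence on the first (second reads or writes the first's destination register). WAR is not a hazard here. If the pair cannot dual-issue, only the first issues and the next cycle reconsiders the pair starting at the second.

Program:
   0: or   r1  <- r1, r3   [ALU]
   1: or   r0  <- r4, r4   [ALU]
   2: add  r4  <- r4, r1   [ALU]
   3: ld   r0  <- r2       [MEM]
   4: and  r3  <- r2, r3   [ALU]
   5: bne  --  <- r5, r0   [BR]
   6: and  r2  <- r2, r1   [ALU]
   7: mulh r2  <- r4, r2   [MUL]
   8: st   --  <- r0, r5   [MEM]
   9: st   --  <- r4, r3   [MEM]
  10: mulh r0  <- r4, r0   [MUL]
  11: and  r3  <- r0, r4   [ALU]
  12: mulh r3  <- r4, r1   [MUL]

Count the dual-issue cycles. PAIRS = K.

0. or+or @i0,i1  | 2-wide
1. add+ld @i2,i3  | 2-wide
2. and+bne @i4,i5  | 2-wide
3. and @i6  | RAW+WAW r2
4. mulh @i7  | no-port MUL/MEM
5. st @i8  | no-port MEM/MEM
6. st @i9  | no-port MEM/MUL
7. mulh @i10  | RAW r0
8. and @i11  | WAW r3
9. mulh @i12  | tail

PAIRS = 3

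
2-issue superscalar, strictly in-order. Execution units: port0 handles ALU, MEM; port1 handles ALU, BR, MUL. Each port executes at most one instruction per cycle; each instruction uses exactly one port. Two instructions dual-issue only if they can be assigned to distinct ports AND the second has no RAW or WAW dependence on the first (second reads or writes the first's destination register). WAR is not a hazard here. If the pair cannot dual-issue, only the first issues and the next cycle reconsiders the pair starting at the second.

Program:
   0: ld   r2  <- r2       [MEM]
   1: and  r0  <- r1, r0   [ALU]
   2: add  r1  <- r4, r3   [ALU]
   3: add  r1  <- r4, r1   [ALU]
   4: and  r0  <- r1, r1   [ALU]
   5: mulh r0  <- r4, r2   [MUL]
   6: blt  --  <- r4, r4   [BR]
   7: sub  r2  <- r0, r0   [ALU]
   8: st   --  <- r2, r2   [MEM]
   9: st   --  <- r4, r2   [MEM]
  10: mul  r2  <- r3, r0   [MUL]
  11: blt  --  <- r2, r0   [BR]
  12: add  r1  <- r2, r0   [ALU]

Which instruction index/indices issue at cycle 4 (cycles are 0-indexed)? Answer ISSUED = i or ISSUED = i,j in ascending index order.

t=0 i0,i1:ld+and ; dual
t=1 i2:add ; RAW+WAW r1
t=2 i3:add ; RAW r1
t=3 i4:and ; WAW r0
t=4 i5:mulh ; no-port MUL/BR
t=5 i6,i7:blt+sub ; dual
t=6 i8:st ; no-port MEM/MEM
t=7 i9,i10:st+mul ; dual
t=8 i11,i12:blt+add ; dual

ISSUED = 5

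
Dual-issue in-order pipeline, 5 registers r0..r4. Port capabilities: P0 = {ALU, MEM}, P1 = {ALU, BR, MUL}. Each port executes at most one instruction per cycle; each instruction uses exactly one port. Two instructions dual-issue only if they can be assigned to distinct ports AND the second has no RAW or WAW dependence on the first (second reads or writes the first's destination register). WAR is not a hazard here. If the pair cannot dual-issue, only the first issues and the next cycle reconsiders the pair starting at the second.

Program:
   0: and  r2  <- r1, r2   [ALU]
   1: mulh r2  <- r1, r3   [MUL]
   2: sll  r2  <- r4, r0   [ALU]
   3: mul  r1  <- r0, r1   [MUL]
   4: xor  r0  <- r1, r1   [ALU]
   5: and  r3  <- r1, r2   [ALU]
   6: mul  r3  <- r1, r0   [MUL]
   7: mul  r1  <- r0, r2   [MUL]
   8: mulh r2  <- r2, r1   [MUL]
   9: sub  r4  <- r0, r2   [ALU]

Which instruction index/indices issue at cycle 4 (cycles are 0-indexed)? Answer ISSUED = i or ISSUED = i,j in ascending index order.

t=0 i0:and.ALU ; WAW r2
t=1 i1:mulh.MUL ; WAW r2
t=2 i2+i3:sll.ALU+mul.MUL ; pair
t=3 i4+i5:xor.ALU+and.ALU ; pair
t=4 i6:mul.MUL ; no-port MUL/MUL
t=5 i7:mul.MUL ; no-port MUL/MUL
t=6 i8:mulh.MUL ; RAW r2
t=7 i9:sub.ALU ; tail

ISSUED = 6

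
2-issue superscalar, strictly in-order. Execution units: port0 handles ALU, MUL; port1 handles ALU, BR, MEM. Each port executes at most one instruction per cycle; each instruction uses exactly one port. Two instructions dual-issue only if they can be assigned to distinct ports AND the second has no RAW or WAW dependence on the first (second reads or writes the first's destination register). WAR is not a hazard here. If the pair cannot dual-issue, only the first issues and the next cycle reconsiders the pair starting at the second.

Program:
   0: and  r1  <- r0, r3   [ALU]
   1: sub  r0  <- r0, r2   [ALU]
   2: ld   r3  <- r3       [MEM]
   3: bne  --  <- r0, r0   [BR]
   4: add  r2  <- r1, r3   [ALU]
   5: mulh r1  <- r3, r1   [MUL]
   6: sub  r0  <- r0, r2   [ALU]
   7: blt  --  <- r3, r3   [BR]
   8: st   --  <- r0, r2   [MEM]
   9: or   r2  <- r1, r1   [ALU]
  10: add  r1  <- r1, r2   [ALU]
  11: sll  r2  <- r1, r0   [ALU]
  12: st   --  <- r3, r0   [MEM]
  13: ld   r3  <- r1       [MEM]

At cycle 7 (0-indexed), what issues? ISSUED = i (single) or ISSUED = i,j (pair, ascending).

0. and sub @i0+i1  | 2-wide
1. ld @i2  | no-port MEM/BR
2. bne add @i3+i4  | 2-wide
3. mulh sub @i5+i6  | 2-wide
4. blt @i7  | no-port BR/MEM
5. st or @i8+i9  | 2-wide
6. add @i10  | RAW r1
7. sll st @i11+i12  | 2-wide
8. ld @i13  | tail

ISSUED = 11,12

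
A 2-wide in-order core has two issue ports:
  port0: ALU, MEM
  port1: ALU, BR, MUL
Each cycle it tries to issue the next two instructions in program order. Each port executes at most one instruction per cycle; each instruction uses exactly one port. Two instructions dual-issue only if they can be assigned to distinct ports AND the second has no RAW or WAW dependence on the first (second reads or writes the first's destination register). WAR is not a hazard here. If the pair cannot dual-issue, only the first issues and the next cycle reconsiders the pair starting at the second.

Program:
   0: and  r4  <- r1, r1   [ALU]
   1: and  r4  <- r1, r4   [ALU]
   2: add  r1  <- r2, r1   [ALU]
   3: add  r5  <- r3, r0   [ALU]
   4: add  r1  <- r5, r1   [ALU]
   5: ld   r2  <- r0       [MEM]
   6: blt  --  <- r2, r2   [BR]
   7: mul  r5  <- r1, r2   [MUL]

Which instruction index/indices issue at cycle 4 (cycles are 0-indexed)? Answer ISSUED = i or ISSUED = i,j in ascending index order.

t=0 i0:and ; RAW+WAW r4
t=1 i1+i2:and add ; 2-wide
t=2 i3:add ; RAW r5
t=3 i4+i5:add ld ; 2-wide
t=4 i6:blt ; no-port BR/MUL
t=5 i7:mul ; tail

ISSUED = 6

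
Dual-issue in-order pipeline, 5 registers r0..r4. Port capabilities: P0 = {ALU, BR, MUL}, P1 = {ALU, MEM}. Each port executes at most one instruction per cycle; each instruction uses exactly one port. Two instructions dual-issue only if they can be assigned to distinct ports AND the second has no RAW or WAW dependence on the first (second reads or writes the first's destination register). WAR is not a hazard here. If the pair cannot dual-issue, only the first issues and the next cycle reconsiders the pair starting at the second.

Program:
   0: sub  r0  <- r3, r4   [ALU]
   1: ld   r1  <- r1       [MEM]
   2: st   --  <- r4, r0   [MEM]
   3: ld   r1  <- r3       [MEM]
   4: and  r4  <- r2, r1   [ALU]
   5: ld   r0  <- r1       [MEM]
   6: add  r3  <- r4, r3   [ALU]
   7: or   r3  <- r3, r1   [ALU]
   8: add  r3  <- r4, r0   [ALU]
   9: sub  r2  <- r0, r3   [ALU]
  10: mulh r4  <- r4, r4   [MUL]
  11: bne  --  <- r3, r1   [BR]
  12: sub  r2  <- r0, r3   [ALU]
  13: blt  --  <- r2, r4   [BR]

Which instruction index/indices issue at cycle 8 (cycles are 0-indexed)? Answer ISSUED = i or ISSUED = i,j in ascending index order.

ISSUED = 11,12

  cy0 -> i0+i1 (sub/ld) 2-wide
  cy1 -> i2 (st) no-port MEM/MEM
  cy2 -> i3 (ld) RAW r1
  cy3 -> i4+i5 (and/ld) 2-wide
  cy4 -> i6 (add) RAW+WAW r3
  cy5 -> i7 (or) WAW r3
  cy6 -> i8 (add) RAW r3
  cy7 -> i9+i10 (sub/mulh) 2-wide
  cy8 -> i11+i12 (bne/sub) 2-wide
  cy9 -> i13 (blt) tail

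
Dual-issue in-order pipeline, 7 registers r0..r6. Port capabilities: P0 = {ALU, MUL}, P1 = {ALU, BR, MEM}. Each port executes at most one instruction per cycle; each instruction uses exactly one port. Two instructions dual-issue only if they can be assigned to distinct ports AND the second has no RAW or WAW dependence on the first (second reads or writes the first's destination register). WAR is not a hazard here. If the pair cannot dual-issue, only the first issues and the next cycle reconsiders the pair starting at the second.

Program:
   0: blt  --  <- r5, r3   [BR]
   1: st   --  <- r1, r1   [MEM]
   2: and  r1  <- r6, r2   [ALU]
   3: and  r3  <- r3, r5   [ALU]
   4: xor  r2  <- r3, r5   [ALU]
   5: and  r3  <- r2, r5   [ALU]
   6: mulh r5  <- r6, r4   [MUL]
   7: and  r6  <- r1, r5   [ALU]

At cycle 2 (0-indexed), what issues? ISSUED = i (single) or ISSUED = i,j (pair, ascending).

#0 head=0: blt i0 no-port BR/MEM
#1 head=1: st+and i1/i2 pair
#2 head=3: and i3 RAW r3
#3 head=4: xor i4 RAW r2
#4 head=5: and+mulh i5/i6 pair
#5 head=7: and i7 tail

ISSUED = 3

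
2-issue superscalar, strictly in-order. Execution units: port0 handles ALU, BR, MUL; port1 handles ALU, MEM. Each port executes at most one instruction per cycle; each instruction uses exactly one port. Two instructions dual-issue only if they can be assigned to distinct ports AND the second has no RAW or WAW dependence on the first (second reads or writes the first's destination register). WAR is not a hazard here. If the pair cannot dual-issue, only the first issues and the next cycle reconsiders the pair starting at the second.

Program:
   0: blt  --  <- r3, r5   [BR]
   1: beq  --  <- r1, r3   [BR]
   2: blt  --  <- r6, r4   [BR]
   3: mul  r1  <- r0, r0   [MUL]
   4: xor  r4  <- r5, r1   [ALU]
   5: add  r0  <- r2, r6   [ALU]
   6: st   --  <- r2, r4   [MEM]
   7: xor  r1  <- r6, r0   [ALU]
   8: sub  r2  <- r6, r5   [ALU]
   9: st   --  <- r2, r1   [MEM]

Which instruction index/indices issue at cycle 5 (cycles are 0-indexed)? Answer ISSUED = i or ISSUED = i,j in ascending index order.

ISSUED = 6,7

#0 head=0: blt i0 no-port BR/BR
#1 head=1: beq i1 no-port BR/BR
#2 head=2: blt i2 no-port BR/MUL
#3 head=3: mul i3 RAW r1
#4 head=4: xor+add i4/i5 dual
#5 head=6: st+xor i6/i7 dual
#6 head=8: sub i8 RAW r2
#7 head=9: st i9 tail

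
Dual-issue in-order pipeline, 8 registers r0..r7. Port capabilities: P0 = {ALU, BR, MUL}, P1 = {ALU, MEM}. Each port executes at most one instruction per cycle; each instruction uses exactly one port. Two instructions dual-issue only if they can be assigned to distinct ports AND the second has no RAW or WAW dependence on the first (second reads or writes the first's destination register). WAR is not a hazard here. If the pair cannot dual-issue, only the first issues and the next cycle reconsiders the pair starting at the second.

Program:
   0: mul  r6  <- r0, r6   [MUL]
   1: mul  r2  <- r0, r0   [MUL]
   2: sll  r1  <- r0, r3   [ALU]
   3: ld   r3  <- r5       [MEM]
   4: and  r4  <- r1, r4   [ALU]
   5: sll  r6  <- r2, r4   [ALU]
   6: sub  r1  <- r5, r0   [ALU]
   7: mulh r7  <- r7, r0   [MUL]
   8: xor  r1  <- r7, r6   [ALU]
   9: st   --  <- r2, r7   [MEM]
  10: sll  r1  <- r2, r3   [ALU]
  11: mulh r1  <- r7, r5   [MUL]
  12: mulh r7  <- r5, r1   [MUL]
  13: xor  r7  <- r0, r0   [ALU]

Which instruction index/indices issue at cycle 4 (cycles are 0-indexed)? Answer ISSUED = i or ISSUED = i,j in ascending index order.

t=0 i0:mul ; no-port MUL/MUL
t=1 i1&i2:mul+sll ; pair
t=2 i3&i4:ld+and ; pair
t=3 i5&i6:sll+sub ; pair
t=4 i7:mulh ; RAW r7
t=5 i8&i9:xor+st ; pair
t=6 i10:sll ; WAW r1
t=7 i11:mulh ; no-port MUL/MUL
t=8 i12:mulh ; WAW r7
t=9 i13:xor ; tail

ISSUED = 7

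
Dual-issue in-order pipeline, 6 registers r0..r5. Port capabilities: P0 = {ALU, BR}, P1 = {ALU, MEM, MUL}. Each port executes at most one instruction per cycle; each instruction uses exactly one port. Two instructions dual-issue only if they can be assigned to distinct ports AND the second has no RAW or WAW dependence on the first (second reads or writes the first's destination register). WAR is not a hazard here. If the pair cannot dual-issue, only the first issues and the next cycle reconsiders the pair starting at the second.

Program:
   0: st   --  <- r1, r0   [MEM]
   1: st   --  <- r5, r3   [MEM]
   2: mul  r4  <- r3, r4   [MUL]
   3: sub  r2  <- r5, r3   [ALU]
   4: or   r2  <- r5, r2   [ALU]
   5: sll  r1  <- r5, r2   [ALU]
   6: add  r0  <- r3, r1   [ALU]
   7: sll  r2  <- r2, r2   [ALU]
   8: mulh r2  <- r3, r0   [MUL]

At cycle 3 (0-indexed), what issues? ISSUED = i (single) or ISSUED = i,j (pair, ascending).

ISSUED = 4

0. st.MEM @i0  | no-port MEM/MEM
1. st.MEM @i1  | no-port MEM/MUL
2. mul.MUL+sub.ALU @i2/i3  | dual
3. or.ALU @i4  | RAW r2
4. sll.ALU @i5  | RAW r1
5. add.ALU+sll.ALU @i6/i7  | dual
6. mulh.MUL @i8  | tail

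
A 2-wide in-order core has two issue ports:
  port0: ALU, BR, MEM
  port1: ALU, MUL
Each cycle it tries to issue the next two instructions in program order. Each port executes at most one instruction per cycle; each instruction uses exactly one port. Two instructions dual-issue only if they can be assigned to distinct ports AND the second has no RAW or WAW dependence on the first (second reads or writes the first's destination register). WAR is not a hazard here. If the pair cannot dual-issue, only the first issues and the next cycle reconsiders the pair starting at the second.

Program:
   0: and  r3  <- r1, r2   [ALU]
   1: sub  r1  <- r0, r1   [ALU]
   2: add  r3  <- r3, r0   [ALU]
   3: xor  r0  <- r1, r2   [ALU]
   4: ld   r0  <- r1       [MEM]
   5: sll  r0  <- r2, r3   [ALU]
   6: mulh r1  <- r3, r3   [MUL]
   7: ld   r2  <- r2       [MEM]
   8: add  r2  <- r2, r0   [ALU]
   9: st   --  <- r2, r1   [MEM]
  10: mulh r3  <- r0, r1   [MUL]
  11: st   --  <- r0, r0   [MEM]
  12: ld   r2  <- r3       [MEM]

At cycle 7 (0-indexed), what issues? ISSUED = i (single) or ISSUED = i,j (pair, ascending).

ISSUED = 11

c0: i0,i1 and+sub  pair
c1: i2,i3 add+xor  pair
c2: i4 ld  WAW r0
c3: i5,i6 sll+mulh  pair
c4: i7 ld  RAW+WAW r2
c5: i8 add  RAW r2
c6: i9,i10 st+mulh  pair
c7: i11 st  no-port MEM/MEM
c8: i12 ld  tail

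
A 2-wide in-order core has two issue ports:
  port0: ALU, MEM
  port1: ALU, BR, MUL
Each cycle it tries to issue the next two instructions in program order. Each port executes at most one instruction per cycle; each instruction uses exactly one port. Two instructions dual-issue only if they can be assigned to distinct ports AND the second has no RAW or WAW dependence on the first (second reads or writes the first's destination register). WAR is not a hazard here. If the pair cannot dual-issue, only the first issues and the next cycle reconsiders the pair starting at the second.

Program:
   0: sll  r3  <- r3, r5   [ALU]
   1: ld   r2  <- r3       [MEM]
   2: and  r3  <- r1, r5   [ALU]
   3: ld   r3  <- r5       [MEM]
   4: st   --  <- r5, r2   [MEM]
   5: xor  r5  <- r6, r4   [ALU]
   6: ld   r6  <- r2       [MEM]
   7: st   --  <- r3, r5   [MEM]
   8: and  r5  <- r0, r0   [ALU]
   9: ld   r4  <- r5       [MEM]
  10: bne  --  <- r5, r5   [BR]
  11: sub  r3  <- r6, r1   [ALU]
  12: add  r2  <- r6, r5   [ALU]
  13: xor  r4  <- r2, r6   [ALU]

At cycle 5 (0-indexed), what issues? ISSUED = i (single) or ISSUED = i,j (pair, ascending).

c0: i0 sll.ALU  RAW r3
c1: i1&i2 ld.MEM;and.ALU  dual
c2: i3 ld.MEM  no-port MEM/MEM
c3: i4&i5 st.MEM;xor.ALU  dual
c4: i6 ld.MEM  no-port MEM/MEM
c5: i7&i8 st.MEM;and.ALU  dual
c6: i9&i10 ld.MEM;bne.BR  dual
c7: i11&i12 sub.ALU;add.ALU  dual
c8: i13 xor.ALU  tail

ISSUED = 7,8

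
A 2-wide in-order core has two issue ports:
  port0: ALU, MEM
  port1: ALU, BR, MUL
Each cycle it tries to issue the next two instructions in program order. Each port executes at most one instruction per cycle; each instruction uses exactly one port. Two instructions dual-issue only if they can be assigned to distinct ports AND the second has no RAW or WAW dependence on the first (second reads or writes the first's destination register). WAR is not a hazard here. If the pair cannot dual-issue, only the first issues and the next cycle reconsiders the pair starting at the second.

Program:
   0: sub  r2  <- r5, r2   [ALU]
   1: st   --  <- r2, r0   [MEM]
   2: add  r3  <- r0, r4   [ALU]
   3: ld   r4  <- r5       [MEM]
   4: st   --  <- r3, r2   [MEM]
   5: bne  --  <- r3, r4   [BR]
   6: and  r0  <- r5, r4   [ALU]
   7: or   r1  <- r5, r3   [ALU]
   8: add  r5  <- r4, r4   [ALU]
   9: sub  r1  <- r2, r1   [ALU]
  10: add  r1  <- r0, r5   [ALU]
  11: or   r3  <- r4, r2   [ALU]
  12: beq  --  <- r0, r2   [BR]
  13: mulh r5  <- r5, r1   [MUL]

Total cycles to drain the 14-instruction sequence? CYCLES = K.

0. sub @i0  | RAW r2
1. st+add @i1,i2  | pair
2. ld @i3  | no-port MEM/MEM
3. st+bne @i4,i5  | pair
4. and+or @i6,i7  | pair
5. add+sub @i8,i9  | pair
6. add+or @i10,i11  | pair
7. beq @i12  | no-port BR/MUL
8. mulh @i13  | tail

CYCLES = 9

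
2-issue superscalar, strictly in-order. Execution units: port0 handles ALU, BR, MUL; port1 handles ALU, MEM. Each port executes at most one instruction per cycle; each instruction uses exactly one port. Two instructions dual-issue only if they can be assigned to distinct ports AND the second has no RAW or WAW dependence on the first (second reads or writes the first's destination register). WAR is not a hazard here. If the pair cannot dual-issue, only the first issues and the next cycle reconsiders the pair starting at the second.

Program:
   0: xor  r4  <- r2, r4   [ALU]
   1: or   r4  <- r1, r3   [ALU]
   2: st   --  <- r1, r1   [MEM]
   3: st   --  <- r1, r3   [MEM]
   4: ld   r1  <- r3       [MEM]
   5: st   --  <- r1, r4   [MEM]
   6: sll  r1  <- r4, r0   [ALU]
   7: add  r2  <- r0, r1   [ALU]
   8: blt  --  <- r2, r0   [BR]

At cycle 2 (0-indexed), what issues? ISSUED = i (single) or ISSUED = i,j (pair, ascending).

ISSUED = 3

t=0 i0:xor ; WAW r4
t=1 i1/i2:or/st ; pair
t=2 i3:st ; no-port MEM/MEM
t=3 i4:ld ; no-port MEM/MEM
t=4 i5/i6:st/sll ; pair
t=5 i7:add ; RAW r2
t=6 i8:blt ; tail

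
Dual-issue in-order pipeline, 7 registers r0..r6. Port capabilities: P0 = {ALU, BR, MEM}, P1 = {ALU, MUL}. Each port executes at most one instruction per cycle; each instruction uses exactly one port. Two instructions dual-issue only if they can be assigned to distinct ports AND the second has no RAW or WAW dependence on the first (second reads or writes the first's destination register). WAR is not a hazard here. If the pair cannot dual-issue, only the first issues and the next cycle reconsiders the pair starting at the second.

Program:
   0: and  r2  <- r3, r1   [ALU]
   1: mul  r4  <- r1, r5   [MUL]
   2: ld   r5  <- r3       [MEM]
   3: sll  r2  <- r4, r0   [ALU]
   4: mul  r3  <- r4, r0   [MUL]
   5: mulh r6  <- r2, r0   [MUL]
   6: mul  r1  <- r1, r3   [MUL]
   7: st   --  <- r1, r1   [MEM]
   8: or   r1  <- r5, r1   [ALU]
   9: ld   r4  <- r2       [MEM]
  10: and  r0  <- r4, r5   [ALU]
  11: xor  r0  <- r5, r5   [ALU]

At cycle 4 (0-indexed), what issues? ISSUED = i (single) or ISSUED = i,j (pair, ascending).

ISSUED = 6

t=0 i0&i1:and mul ; dual
t=1 i2&i3:ld sll ; dual
t=2 i4:mul ; no-port MUL/MUL
t=3 i5:mulh ; no-port MUL/MUL
t=4 i6:mul ; RAW r1
t=5 i7&i8:st or ; dual
t=6 i9:ld ; RAW r4
t=7 i10:and ; WAW r0
t=8 i11:xor ; tail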